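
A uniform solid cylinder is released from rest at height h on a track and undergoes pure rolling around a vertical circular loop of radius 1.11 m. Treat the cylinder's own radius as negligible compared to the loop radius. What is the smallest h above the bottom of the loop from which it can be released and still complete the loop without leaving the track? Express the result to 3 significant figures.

With I = (1/2)MR², the ratio k = I/(MR²) is 0.5.
At the top of the loop, the minimum-contact condition is Mg = Mv_top²/r, so v_top² = gr.
With ω = v/R, the kinetic energy at speed v is ½(1+k)Mv² = (3/4)Mv².
Energy conservation from release (height h) to the top (height 2r): Mgh = Mg(2r) + (3/4)M·gr.
Thus h_min = 2r + (1+k)r/2 = r(2 + 1.5/2) = 1.11 × 2.75 ≈ 3.05 m.

h_min ≈ 3.05 m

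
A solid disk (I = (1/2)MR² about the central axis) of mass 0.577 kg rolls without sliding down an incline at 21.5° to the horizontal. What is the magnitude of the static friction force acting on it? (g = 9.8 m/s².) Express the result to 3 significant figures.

For this body I = (1/2)MR², i.e. k = I/(MR²) = 0.5.
Translational: Mg sinθ − f = Ma. Rotational about the CM: fR = Iα = kMRa, so f = kMa.
Combining, a = g sinθ/(1+k) and f = kMa = kMg sinθ/(1+k).
f = 0.5 × 0.577 × 9.8 × sin21.5° / 1.5 ≈ 0.691 N.

f ≈ 0.691 N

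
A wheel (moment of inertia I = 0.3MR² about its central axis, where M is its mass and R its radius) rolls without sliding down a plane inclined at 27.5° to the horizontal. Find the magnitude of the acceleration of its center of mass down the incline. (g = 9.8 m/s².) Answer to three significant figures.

For this body I = 0.3MR², i.e. k = I/(MR²) = 0.3.
Along the incline Mg sinθ − f = Ma, and torque about the center fR = Iα = kMR²(a/R) gives f = kMa.
Eliminating f: Mg sinθ = (1+k)Ma, so a = g sinθ/(1+k) = 9.8 × sin27.5° / 1.3 ≈ 3.48 m/s².

a ≈ 3.48 m/s²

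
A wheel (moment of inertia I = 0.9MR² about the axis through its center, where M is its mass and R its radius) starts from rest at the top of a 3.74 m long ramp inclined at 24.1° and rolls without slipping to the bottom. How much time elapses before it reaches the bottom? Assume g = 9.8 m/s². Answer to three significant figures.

With I = 0.9MR², the ratio k = I/(MR²) is 0.9.
Translational: Mg sinθ − f = Ma. Rotational about the CM: fR = Iα = kMRa, so f = kMa.
Hence a = g sinθ/(1+k) = 9.8×sin24.1°/1.9 = 2.106 m/s².
With constant a from rest, t = √(2L/a) = √(2·3.74/2.106) ≈ 1.88 s.

t ≈ 1.88 s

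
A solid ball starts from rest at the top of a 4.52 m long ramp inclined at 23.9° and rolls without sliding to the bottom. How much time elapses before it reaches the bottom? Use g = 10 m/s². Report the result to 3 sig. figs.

t ≈ 1.77 s

With I = (2/5)MR², the ratio k = I/(MR²) is 0.4.
Translational: Mg sinθ − f = Ma. Rotational about the CM: fR = Iα = kMRa, so f = kMa.
Hence a = g sinθ/(1+k) = 10×sin23.9°/1.4 = 2.894 m/s².
Starting from rest, L = ½at², so t = √(2L/a) = √(2×4.52/2.894) ≈ 1.77 s.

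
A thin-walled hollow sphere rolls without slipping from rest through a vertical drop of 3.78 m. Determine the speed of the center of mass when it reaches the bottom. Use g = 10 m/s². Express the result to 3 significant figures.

v ≈ 6.73 m/s

For this body I = (2/3)MR², i.e. k = I/(MR²) = 2/3.
Pure rolling means v = ωR; then KE = ½Mv² + ½I(v/R)² = ½(1+k)Mv² = (5/6)Mv².
Energy conservation: Mgh = (5/6)Mv², so v = √(2gh/(1+k)) = √(2 × 10 × 3.78 / 1.667) ≈ 6.73 m/s.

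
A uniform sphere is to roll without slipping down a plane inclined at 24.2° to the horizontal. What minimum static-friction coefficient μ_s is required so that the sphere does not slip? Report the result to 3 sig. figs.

Here I = (2/5)MR², so the shape factor k = I/(MR²) = 0.4.
Along the incline Mg sinθ − f = Ma, and torque about the center fR = Iα = kMR²(a/R) gives f = kMa.
These give a = g sinθ/(1+k) and the required friction f = kMg sinθ/(1+k).
The normal force is N = Mg cosθ, so μ_min = f/N = k tanθ/(1+k).
μ_min = 0.4 × tan24.2° / 1.4 ≈ 0.128.

μ_min ≈ 0.128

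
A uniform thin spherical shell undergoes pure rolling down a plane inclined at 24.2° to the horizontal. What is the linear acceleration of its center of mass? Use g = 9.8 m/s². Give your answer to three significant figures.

a ≈ 2.41 m/s²

The moment of inertia is (2/3)MR², giving k ≡ I/(MR²) = 2/3.
Translational: Mg sinθ − f = Ma. Rotational about the CM: fR = Iα = kMRa, so f = kMa.
Eliminating f: Mg sinθ = (1+k)Ma, so a = g sinθ/(1+k) = 9.8 × sin24.2° / 1.667 ≈ 2.41 m/s².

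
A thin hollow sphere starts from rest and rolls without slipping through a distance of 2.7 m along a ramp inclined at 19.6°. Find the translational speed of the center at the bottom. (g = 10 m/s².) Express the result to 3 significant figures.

The moment of inertia is (2/3)MR², giving k ≡ I/(MR²) = 2/3.
The rolling condition ω = v/R makes the rotational term ½I(v/R)² = ½kMv², so KE_total = ½(1+k)Mv² = (5/6)Mv².
The vertical drop is h = L sinθ = 2.7 × sin19.6° = 0.9057 m.
Setting Mgh = (5/6)Mv² gives v = √(2gh/(1+k)) = √(2·10·0.9057/1.667) ≈ 3.30 m/s.

v ≈ 3.30 m/s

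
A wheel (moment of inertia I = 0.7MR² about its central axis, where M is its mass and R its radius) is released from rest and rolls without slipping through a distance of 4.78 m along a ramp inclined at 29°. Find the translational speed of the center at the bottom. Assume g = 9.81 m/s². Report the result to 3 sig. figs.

The moment of inertia is 0.7MR², giving k ≡ I/(MR²) = 0.7.
Pure rolling means v = ωR; then KE = ½Mv² + ½I(v/R)² = ½(1+k)Mv² = (17/20)Mv².
The vertical drop is h = L sinθ = 4.78 × sin29° = 2.317 m.
Energy conservation: Mgh = (17/20)Mv², so v = √(2gh/(1+k)) = √(2 × 9.81 × 2.317 / 1.7) ≈ 5.17 m/s.

v ≈ 5.17 m/s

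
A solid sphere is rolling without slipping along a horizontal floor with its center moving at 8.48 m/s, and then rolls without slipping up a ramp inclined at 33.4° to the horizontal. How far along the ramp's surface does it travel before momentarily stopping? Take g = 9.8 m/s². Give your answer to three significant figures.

d ≈ 9.33 m

The moment of inertia is (2/5)MR², giving k ≡ I/(MR²) = 0.4.
The rolling condition ω = v/R makes the rotational term ½I(v/R)² = ½kMv², so KE_total = ½(1+k)Mv² = (7/10)Mv².
Setting this equal to Mgh gives the vertical rise h = (1+k)v₀²/(2g) = 1.4×8.48²/(2×9.8) = 5.136 m.
The distance along the slope is d = h/sinθ = 5.136/sin33.4° ≈ 9.33 m.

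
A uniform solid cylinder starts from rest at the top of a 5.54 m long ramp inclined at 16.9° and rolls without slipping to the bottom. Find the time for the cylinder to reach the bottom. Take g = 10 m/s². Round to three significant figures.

t ≈ 2.39 s

For this body I = (1/2)MR², i.e. k = I/(MR²) = 0.5.
Translational: Mg sinθ − f = Ma. Rotational about the CM: fR = Iα = kMRa, so f = kMa.
Hence a = g sinθ/(1+k) = 10×sin16.9°/1.5 = 1.938 m/s².
With constant a from rest, t = √(2L/a) = √(2·5.54/1.938) ≈ 2.39 s.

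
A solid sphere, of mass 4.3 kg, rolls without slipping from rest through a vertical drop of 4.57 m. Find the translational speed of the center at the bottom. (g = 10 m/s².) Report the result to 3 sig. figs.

v ≈ 8.08 m/s

Here I = (2/5)MR², so the shape factor k = I/(MR²) = 0.4.
The rolling condition ω = v/R makes the rotational term ½I(v/R)² = ½kMv², so KE_total = ½(1+k)Mv² = (7/10)Mv².
Setting Mgh = (7/10)Mv² gives v = √(2gh/(1+k)) = √(2·10·4.57/1.4) ≈ 8.08 m/s.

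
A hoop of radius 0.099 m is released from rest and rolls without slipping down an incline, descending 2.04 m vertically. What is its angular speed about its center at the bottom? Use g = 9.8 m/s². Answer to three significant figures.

ω ≈ 45.2 rad/s

With I = MR², the ratio k = I/(MR²) is 1.
Pure rolling means v = ωR; then KE = ½Mv² + ½I(v/R)² = ½(1+k)Mv² = Mv².
Energy conservation Mgh = ½(1+k)Mv² gives v = √(2gh/(1+k)) = √(2 × 9.8 × 2.04 / 2) = 4.471 m/s.
Then ω = v/R = 4.471 / 0.099 ≈ 45.2 rad/s.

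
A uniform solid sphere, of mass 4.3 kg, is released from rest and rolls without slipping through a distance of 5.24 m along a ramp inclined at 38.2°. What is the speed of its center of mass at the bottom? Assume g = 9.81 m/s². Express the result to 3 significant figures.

v ≈ 6.74 m/s

The moment of inertia is (2/5)MR², giving k ≡ I/(MR²) = 0.4.
Rolling without slipping gives ω = v/R, so the total kinetic energy is ½Mv² + ½Iω² = ½(1+k)Mv² = (7/10)Mv².
The vertical drop is h = L sinθ = 5.24 × sin38.2° = 3.24 m.
Setting Mgh = (7/10)Mv² gives v = √(2gh/(1+k)) = √(2·9.81·3.24/1.4) ≈ 6.74 m/s.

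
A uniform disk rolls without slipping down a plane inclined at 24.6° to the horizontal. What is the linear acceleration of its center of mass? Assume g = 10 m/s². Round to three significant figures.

a ≈ 2.78 m/s²

Here I = (1/2)MR², so the shape factor k = I/(MR²) = 0.5.
Newton's second law down the slope: Mg sinθ − f = Ma. The torque equation fR = Iα (with α = a/R) gives f = kMa.
Eliminating f: Mg sinθ = (1+k)Ma, so a = g sinθ/(1+k) = 10 × sin24.6° / 1.5 ≈ 2.78 m/s².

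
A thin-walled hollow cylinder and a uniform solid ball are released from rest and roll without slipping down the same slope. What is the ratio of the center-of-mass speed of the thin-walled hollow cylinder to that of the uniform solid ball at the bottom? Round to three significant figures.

v_ratio ≈ 0.837

Each satisfies Mgh = ½(1+k)Mv² with k = I/(MR²), so v ∝ 1/√(1+k).
For the thin-walled hollow cylinder k = 1; for the uniform solid ball k = 0.4.
v₁/v₂ = √((1+k₂)/(1+k₁)) = √(1.4/2) ≈ 0.837.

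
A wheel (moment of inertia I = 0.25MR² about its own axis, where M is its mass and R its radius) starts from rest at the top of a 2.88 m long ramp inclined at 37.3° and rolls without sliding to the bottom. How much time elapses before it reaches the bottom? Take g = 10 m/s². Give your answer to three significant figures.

Here I = 0.25MR², so the shape factor k = I/(MR²) = 0.25.
Translational: Mg sinθ − f = Ma. Rotational about the CM: fR = Iα = kMRa, so f = kMa.
Hence a = g sinθ/(1+k) = 10×sin37.3°/1.25 = 4.848 m/s².
Starting from rest, L = ½at², so t = √(2L/a) = √(2×2.88/4.848) ≈ 1.09 s.

t ≈ 1.09 s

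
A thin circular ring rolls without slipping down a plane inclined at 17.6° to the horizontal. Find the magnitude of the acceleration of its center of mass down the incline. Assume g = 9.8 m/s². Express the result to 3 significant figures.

Here I = MR², so the shape factor k = I/(MR²) = 1.
Along the incline Mg sinθ − f = Ma, and torque about the center fR = Iα = kMR²(a/R) gives f = kMa.
Eliminating f: Mg sinθ = (1+k)Ma, so a = g sinθ/(1+k) = 9.8 × sin17.6° / 2 ≈ 1.48 m/s².

a ≈ 1.48 m/s²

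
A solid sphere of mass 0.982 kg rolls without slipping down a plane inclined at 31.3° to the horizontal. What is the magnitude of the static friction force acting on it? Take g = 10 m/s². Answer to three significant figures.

The moment of inertia is (2/5)MR², giving k ≡ I/(MR²) = 0.4.
Translational: Mg sinθ − f = Ma. Rotational about the CM: fR = Iα = kMRa, so f = kMa.
Combining, a = g sinθ/(1+k) and f = kMa = kMg sinθ/(1+k).
f = 0.4 × 0.982 × 10 × sin31.3° / 1.4 ≈ 1.46 N.

f ≈ 1.46 N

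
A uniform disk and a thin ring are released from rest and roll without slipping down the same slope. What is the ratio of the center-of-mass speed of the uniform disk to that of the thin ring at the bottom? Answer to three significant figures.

Each satisfies Mgh = ½(1+k)Mv² with k = I/(MR²), so v ∝ 1/√(1+k).
For the uniform disk k = 0.5; for the thin ring k = 1.
v₁/v₂ = √((1+k₂)/(1+k₁)) = √(2/1.5) ≈ 1.15.

v_ratio ≈ 1.15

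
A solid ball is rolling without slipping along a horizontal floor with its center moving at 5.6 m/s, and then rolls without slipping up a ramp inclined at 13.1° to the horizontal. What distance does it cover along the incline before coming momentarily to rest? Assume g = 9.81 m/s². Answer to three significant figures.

Here I = (2/5)MR², so the shape factor k = I/(MR²) = 0.4.
Rolling without slipping gives ω = v/R, so the total kinetic energy is ½Mv² + ½Iω² = ½(1+k)Mv² = (7/10)Mv².
Setting this equal to Mgh gives the vertical rise h = (1+k)v₀²/(2g) = 1.4×5.6²/(2×9.81) = 2.238 m.
The distance along the slope is d = h/sinθ = 2.238/sin13.1° ≈ 9.87 m.

d ≈ 9.87 m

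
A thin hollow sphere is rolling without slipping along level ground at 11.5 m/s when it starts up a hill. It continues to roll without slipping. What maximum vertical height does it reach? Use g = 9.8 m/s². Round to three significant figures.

With I = (2/3)MR², the ratio k = I/(MR²) is 2/3.
Rolling without slipping gives ω = v/R, so the total kinetic energy is ½Mv² + ½Iω² = ½(1+k)Mv² = (5/6)Mv².
At the top the kinetic energy is zero, so (5/6)Mv₀² = Mgh.
Thus h = (1+k)v₀²/(2g) = 1.667 × 11.5² / (2 × 9.8) ≈ 11.2 m.

h ≈ 11.2 m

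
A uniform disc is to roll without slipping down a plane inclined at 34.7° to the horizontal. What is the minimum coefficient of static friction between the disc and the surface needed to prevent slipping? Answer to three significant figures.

μ_min ≈ 0.231

Here I = (1/2)MR², so the shape factor k = I/(MR²) = 0.5.
Along the incline Mg sinθ − f = Ma, and torque about the center fR = Iα = kMR²(a/R) gives f = kMa.
These give a = g sinθ/(1+k) and the required friction f = kMg sinθ/(1+k).
With N = Mg cosθ, the no-slip condition f ≤ μN gives μ_min = f/N = k tanθ/(1+k).
μ_min = 0.5 × tan34.7° / 1.5 ≈ 0.231.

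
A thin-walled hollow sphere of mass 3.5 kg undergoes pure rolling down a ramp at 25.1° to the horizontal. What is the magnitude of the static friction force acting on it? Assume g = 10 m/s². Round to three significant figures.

The moment of inertia is (2/3)MR², giving k ≡ I/(MR²) = 2/3.
Along the incline Mg sinθ − f = Ma, and torque about the center fR = Iα = kMR²(a/R) gives f = kMa.
Combining, a = g sinθ/(1+k) and f = kMa = kMg sinθ/(1+k).
f = (2/3) × 3.5 × 10 × sin25.1° / 1.667 ≈ 5.94 N.

f ≈ 5.94 N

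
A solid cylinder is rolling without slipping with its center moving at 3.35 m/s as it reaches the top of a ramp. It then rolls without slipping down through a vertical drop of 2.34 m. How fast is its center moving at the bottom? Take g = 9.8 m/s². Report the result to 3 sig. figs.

Here I = (1/2)MR², so the shape factor k = I/(MR²) = 0.5.
Pure rolling means v = ωR; then KE = ½Mv² + ½I(v/R)² = ½(1+k)Mv² = (3/4)Mv².
Energy conservation: (3/4)Mv₀² + Mgh = (3/4)Mv², so v² = v₀² + 2gh/(1+k).
v = √(3.35² + 2×9.8×2.34/1.5) = √41.8 ≈ 6.47 m/s.

v ≈ 6.47 m/s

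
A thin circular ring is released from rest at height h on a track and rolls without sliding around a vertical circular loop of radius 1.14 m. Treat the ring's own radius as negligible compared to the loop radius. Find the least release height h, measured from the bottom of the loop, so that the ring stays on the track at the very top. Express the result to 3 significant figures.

h_min ≈ 3.42 m

With I = MR², the ratio k = I/(MR²) is 1.
At the top of the loop, the minimum-contact condition is Mg = Mv_top²/r, so v_top² = gr.
With ω = v/R, the kinetic energy at speed v is ½(1+k)Mv² = Mv².
Energy conservation from release (height h) to the top (height 2r): Mgh = Mg(2r) + M·gr.
Thus h_min = 2r + (1+k)r/2 = r(2 + 2/2) = 1.14 × 3 ≈ 3.42 m.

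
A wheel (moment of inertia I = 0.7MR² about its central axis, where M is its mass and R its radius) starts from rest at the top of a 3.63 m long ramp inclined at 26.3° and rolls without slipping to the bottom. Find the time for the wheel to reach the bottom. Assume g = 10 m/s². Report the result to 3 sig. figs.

With I = 0.7MR², the ratio k = I/(MR²) is 0.7.
Along the incline Mg sinθ − f = Ma, and torque about the center fR = Iα = kMR²(a/R) gives f = kMa.
Hence a = g sinθ/(1+k) = 10×sin26.3°/1.7 = 2.606 m/s².
Starting from rest, L = ½at², so t = √(2L/a) = √(2×3.63/2.606) ≈ 1.67 s.

t ≈ 1.67 s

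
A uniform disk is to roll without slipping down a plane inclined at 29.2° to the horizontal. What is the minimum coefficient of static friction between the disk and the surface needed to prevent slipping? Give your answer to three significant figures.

μ_min ≈ 0.186

For this body I = (1/2)MR², i.e. k = I/(MR²) = 0.5.
Along the incline Mg sinθ − f = Ma, and torque about the center fR = Iα = kMR²(a/R) gives f = kMa.
These give a = g sinθ/(1+k) and the required friction f = kMg sinθ/(1+k).
The normal force is N = Mg cosθ, so μ_min = f/N = k tanθ/(1+k).
μ_min = 0.5 × tan29.2° / 1.5 ≈ 0.186.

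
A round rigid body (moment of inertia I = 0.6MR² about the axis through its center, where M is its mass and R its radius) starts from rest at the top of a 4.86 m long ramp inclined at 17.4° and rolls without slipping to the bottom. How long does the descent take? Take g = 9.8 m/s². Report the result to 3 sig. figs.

The moment of inertia is 0.6MR², giving k ≡ I/(MR²) = 0.6.
Newton's second law down the slope: Mg sinθ − f = Ma. The torque equation fR = Iα (with α = a/R) gives f = kMa.
Hence a = g sinθ/(1+k) = 9.8×sin17.4°/1.6 = 1.832 m/s².
Starting from rest, L = ½at², so t = √(2L/a) = √(2×4.86/1.832) ≈ 2.30 s.

t ≈ 2.30 s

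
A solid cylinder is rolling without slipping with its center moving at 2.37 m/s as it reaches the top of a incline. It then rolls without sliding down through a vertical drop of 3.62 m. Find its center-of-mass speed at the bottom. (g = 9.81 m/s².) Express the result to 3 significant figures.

v ≈ 7.28 m/s

With I = (1/2)MR², the ratio k = I/(MR²) is 0.5.
Pure rolling means v = ωR; then KE = ½Mv² + ½I(v/R)² = ½(1+k)Mv² = (3/4)Mv².
Energy conservation: (3/4)Mv₀² + Mgh = (3/4)Mv², so v² = v₀² + 2gh/(1+k).
v = √(2.37² + 2×9.81×3.62/1.5) = √52.97 ≈ 7.28 m/s.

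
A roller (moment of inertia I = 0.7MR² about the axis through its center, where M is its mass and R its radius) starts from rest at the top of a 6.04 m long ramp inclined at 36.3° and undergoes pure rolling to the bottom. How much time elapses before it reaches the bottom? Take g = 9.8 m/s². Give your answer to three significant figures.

With I = 0.7MR², the ratio k = I/(MR²) is 0.7.
Newton's second law down the slope: Mg sinθ − f = Ma. The torque equation fR = Iα (with α = a/R) gives f = kMa.
Hence a = g sinθ/(1+k) = 9.8×sin36.3°/1.7 = 3.413 m/s².
Starting from rest, L = ½at², so t = √(2L/a) = √(2×6.04/3.413) ≈ 1.88 s.

t ≈ 1.88 s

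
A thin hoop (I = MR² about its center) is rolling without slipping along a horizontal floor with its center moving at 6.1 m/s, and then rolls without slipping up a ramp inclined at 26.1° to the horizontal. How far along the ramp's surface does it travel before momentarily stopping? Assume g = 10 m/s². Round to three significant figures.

d ≈ 8.46 m

Here I = MR², so the shape factor k = I/(MR²) = 1.
Rolling without slipping gives ω = v/R, so the total kinetic energy is ½Mv² + ½Iω² = ½(1+k)Mv² = Mv².
Setting this equal to Mgh gives the vertical rise h = (1+k)v₀²/(2g) = 2×6.1²/(2×10) = 3.721 m.
The distance along the slope is d = h/sinθ = 3.721/sin26.1° ≈ 8.46 m.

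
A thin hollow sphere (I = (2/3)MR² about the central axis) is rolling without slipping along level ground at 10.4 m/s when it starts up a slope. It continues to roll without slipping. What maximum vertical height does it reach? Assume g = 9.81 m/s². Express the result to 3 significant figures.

With I = (2/3)MR², the ratio k = I/(MR²) is 2/3.
Pure rolling means v = ωR; then KE = ½Mv² + ½I(v/R)² = ½(1+k)Mv² = (5/6)Mv².
All of this converts to potential energy at the highest point: (5/6)Mv₀² = Mgh.
Thus h = (1+k)v₀²/(2g) = 1.667 × 10.4² / (2 × 9.81) ≈ 9.19 m.

h ≈ 9.19 m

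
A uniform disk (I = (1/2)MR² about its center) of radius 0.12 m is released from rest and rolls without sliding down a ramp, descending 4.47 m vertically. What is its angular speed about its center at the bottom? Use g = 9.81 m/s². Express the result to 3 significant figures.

ω ≈ 63.7 rad/s

With I = (1/2)MR², the ratio k = I/(MR²) is 0.5.
Rolling without slipping gives ω = v/R, so the total kinetic energy is ½Mv² + ½Iω² = ½(1+k)Mv² = (3/4)Mv².
Energy conservation Mgh = ½(1+k)Mv² gives v = √(2gh/(1+k)) = √(2 × 9.81 × 4.47 / 1.5) = 7.646 m/s.
The angular speed follows from ω = v/R = 7.646/0.12 ≈ 63.7 rad/s.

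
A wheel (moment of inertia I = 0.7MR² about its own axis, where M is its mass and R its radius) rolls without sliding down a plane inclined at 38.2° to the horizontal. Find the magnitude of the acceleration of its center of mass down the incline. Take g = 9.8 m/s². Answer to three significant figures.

With I = 0.7MR², the ratio k = I/(MR²) is 0.7.
Along the incline Mg sinθ − f = Ma, and torque about the center fR = Iα = kMR²(a/R) gives f = kMa.
Eliminating f: Mg sinθ = (1+k)Ma, so a = g sinθ/(1+k) = 9.8 × sin38.2° / 1.7 ≈ 3.56 m/s².

a ≈ 3.56 m/s²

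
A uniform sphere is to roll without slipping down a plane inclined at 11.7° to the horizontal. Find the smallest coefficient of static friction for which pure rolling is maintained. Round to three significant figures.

The moment of inertia is (2/5)MR², giving k ≡ I/(MR²) = 0.4.
Translational: Mg sinθ − f = Ma. Rotational about the CM: fR = Iα = kMRa, so f = kMa.
These give a = g sinθ/(1+k) and the required friction f = kMg sinθ/(1+k).
With N = Mg cosθ, the no-slip condition f ≤ μN gives μ_min = f/N = k tanθ/(1+k).
μ_min = 0.4 × tan11.7° / 1.4 ≈ 0.0592.

μ_min ≈ 0.0592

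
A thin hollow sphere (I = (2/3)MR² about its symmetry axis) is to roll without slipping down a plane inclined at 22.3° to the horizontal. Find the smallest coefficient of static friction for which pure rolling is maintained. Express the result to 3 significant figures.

With I = (2/3)MR², the ratio k = I/(MR²) is 2/3.
Translational: Mg sinθ − f = Ma. Rotational about the CM: fR = Iα = kMRa, so f = kMa.
These give a = g sinθ/(1+k) and the required friction f = kMg sinθ/(1+k).
With N = Mg cosθ, the no-slip condition f ≤ μN gives μ_min = f/N = k tanθ/(1+k).
μ_min = (2/3) × tan22.3° / 1.667 ≈ 0.164.

μ_min ≈ 0.164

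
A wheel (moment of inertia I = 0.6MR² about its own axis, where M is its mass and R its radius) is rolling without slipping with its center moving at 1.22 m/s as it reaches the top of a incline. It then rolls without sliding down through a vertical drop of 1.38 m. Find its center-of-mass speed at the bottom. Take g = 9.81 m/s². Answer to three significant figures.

Here I = 0.6MR², so the shape factor k = I/(MR²) = 0.6.
Since it rolls without slipping, ω = v/R and KE = ½Mv² + ½Iω² = ½(1+k)Mv² = (4/5)Mv².
Energy conservation: (4/5)Mv₀² + Mgh = (4/5)Mv², so v² = v₀² + 2gh/(1+k).
v = √(1.22² + 2×9.81×1.38/1.6) = √18.41 ≈ 4.29 m/s.

v ≈ 4.29 m/s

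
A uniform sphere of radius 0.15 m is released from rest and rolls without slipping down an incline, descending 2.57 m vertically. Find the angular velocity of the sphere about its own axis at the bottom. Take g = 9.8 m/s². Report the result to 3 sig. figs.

Here I = (2/5)MR², so the shape factor k = I/(MR²) = 0.4.
Since it rolls without slipping, ω = v/R and KE = ½Mv² + ½Iω² = ½(1+k)Mv² = (7/10)Mv².
Energy conservation Mgh = ½(1+k)Mv² gives v = √(2gh/(1+k)) = √(2 × 9.8 × 2.57 / 1.4) = 5.998 m/s.
The angular speed follows from ω = v/R = 5.998/0.15 ≈ 40.0 rad/s.

ω ≈ 40.0 rad/s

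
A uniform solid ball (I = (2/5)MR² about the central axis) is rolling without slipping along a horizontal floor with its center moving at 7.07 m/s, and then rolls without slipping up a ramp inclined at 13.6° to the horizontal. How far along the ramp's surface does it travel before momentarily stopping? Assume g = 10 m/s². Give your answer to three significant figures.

Here I = (2/5)MR², so the shape factor k = I/(MR²) = 0.4.
Since it rolls without slipping, ω = v/R and KE = ½Mv² + ½Iω² = ½(1+k)Mv² = (7/10)Mv².
Setting this equal to Mgh gives the vertical rise h = (1+k)v₀²/(2g) = 1.4×7.07²/(2×10) = 3.499 m.
Along the incline, d = h/sinθ = 3.499/sin13.6° ≈ 14.9 m.

d ≈ 14.9 m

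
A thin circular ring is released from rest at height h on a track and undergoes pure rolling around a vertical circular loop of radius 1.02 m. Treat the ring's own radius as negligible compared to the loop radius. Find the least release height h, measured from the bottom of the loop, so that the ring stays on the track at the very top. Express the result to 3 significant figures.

h_min ≈ 3.06 m

Here I = MR², so the shape factor k = I/(MR²) = 1.
At the top, contact is just lost when gravity alone supplies the centripetal force: Mg = Mv_top²/r, i.e. v_top² = gr.
With ω = v/R, the kinetic energy at speed v is ½(1+k)Mv² = Mv².
Energy conservation from release (height h) to the top (height 2r): Mgh = Mg(2r) + M·gr.
Thus h_min = 2r + (1+k)r/2 = r(2 + 2/2) = 1.02 × 3 ≈ 3.06 m.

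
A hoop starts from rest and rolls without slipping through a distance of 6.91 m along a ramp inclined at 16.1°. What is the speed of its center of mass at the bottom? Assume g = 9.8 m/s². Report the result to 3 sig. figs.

v ≈ 4.33 m/s

For this body I = MR², i.e. k = I/(MR²) = 1.
Rolling without slipping gives ω = v/R, so the total kinetic energy is ½Mv² + ½Iω² = ½(1+k)Mv² = Mv².
The vertical drop is h = L sinθ = 6.91 × sin16.1° = 1.916 m.
Setting Mgh = Mv² gives v = √(2gh/(1+k)) = √(2·9.8·1.916/2) ≈ 4.33 m/s.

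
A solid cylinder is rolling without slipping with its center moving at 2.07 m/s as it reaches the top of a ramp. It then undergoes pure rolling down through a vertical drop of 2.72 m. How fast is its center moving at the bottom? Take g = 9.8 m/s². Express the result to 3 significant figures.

Here I = (1/2)MR², so the shape factor k = I/(MR²) = 0.5.
The rolling condition ω = v/R makes the rotational term ½I(v/R)² = ½kMv², so KE_total = ½(1+k)Mv² = (3/4)Mv².
Conserving energy between top and bottom: (3/4)Mv² = (3/4)Mv₀² + Mgh, hence v² = v₀² + 2gh/(1+k).
v = √(2.07² + 2×9.8×2.72/1.5) = √39.83 ≈ 6.31 m/s.

v ≈ 6.31 m/s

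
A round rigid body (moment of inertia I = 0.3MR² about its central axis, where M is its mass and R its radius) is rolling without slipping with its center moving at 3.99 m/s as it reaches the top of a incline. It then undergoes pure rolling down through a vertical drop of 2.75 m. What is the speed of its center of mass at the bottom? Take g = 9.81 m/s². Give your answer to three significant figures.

v ≈ 7.58 m/s

Here I = 0.3MR², so the shape factor k = I/(MR²) = 0.3.
Pure rolling means v = ωR; then KE = ½Mv² + ½I(v/R)² = ½(1+k)Mv² = (13/20)Mv².
Conserving energy between top and bottom: (13/20)Mv² = (13/20)Mv₀² + Mgh, hence v² = v₀² + 2gh/(1+k).
v = √(3.99² + 2×9.81×2.75/1.3) = √57.42 ≈ 7.58 m/s.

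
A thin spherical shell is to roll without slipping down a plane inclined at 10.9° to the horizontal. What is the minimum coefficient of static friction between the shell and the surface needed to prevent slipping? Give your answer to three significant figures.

μ_min ≈ 0.0770

For this body I = (2/3)MR², i.e. k = I/(MR²) = 2/3.
Newton's second law down the slope: Mg sinθ − f = Ma. The torque equation fR = Iα (with α = a/R) gives f = kMa.
These give a = g sinθ/(1+k) and the required friction f = kMg sinθ/(1+k).
The normal force is N = Mg cosθ, so μ_min = f/N = k tanθ/(1+k).
μ_min = (2/3) × tan10.9° / 1.667 ≈ 0.0770.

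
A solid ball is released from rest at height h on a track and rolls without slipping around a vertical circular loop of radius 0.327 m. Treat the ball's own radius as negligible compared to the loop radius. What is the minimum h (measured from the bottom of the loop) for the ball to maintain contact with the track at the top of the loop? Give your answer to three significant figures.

With I = (2/5)MR², the ratio k = I/(MR²) is 0.4.
At the top of the loop, the minimum-contact condition is Mg = Mv_top²/r, so v_top² = gr.
With ω = v/R, the kinetic energy at speed v is ½(1+k)Mv² = (7/10)Mv².
Energy conservation from release (height h) to the top (height 2r): Mgh = Mg(2r) + (7/10)M·gr.
Thus h_min = 2r + (1+k)r/2 = r(2 + 1.4/2) = 0.327 × 2.7 ≈ 0.883 m.

h_min ≈ 0.883 m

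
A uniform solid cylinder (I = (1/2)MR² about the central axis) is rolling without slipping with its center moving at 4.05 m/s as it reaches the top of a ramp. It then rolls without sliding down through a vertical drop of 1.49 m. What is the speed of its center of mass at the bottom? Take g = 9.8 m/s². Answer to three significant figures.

v ≈ 5.99 m/s

The moment of inertia is (1/2)MR², giving k ≡ I/(MR²) = 0.5.
Pure rolling means v = ωR; then KE = ½Mv² + ½I(v/R)² = ½(1+k)Mv² = (3/4)Mv².
Energy conservation: (3/4)Mv₀² + Mgh = (3/4)Mv², so v² = v₀² + 2gh/(1+k).
v = √(4.05² + 2×9.8×1.49/1.5) = √35.87 ≈ 5.99 m/s.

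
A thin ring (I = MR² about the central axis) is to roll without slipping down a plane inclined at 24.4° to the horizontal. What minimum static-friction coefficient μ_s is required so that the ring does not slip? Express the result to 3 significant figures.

For this body I = MR², i.e. k = I/(MR²) = 1.
Newton's second law down the slope: Mg sinθ − f = Ma. The torque equation fR = Iα (with α = a/R) gives f = kMa.
These give a = g sinθ/(1+k) and the required friction f = kMg sinθ/(1+k).
The normal force is N = Mg cosθ, so μ_min = f/N = k tanθ/(1+k).
μ_min = 1 × tan24.4° / 2 ≈ 0.227.

μ_min ≈ 0.227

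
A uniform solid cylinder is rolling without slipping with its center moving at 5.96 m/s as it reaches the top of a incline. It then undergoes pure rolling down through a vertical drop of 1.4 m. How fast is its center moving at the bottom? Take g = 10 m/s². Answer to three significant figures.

For this body I = (1/2)MR², i.e. k = I/(MR²) = 0.5.
Pure rolling means v = ωR; then KE = ½Mv² + ½I(v/R)² = ½(1+k)Mv² = (3/4)Mv².
Conserving energy between top and bottom: (3/4)Mv² = (3/4)Mv₀² + Mgh, hence v² = v₀² + 2gh/(1+k).
v = √(5.96² + 2×10×1.4/1.5) = √54.19 ≈ 7.36 m/s.

v ≈ 7.36 m/s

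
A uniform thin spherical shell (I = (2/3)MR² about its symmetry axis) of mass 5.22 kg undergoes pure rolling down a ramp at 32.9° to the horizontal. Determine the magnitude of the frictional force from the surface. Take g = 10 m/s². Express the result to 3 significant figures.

f ≈ 11.3 N

With I = (2/3)MR², the ratio k = I/(MR²) is 2/3.
Along the incline Mg sinθ − f = Ma, and torque about the center fR = Iα = kMR²(a/R) gives f = kMa.
Combining, a = g sinθ/(1+k) and f = kMa = kMg sinθ/(1+k).
f = (2/3) × 5.22 × 10 × sin32.9° / 1.667 ≈ 11.3 N.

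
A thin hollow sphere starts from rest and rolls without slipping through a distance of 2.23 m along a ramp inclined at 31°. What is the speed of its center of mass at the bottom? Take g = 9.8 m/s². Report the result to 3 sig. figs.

v ≈ 3.68 m/s

Here I = (2/3)MR², so the shape factor k = I/(MR²) = 2/3.
The rolling condition ω = v/R makes the rotational term ½I(v/R)² = ½kMv², so KE_total = ½(1+k)Mv² = (5/6)Mv².
The vertical drop is h = L sinθ = 2.23 × sin31° = 1.149 m.
Setting Mgh = (5/6)Mv² gives v = √(2gh/(1+k)) = √(2·9.8·1.149/1.667) ≈ 3.68 m/s.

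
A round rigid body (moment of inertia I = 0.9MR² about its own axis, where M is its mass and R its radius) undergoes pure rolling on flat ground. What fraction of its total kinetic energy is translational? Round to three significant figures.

Here I = 0.9MR², so the shape factor k = I/(MR²) = 0.9.
With ω = v/R, KE_trans = ½Mv² and KE_rot = ½Iω² = ½kMv², so KE_total = ½(1+k)Mv².
The translational fraction is therefore 1/(1+k) = 1/1.9 ≈ 0.526.

fraction ≈ 0.526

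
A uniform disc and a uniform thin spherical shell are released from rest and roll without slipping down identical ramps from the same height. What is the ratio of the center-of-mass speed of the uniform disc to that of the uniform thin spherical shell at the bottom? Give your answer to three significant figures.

Each satisfies Mgh = ½(1+k)Mv² with k = I/(MR²), so v ∝ 1/√(1+k).
For the uniform disc k = 0.5; for the uniform thin spherical shell k = 2/3.
v₁/v₂ = √((1+k₂)/(1+k₁)) = √(1.667/1.5) ≈ 1.05.

v_ratio ≈ 1.05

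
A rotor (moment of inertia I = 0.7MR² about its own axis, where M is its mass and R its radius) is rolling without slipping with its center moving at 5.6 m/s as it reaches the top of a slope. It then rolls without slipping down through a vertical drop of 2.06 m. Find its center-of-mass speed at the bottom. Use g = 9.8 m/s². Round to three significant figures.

v ≈ 7.42 m/s

For this body I = 0.7MR², i.e. k = I/(MR²) = 0.7.
Since it rolls without slipping, ω = v/R and KE = ½Mv² + ½Iω² = ½(1+k)Mv² = (17/20)Mv².
Conserving energy between top and bottom: (17/20)Mv² = (17/20)Mv₀² + Mgh, hence v² = v₀² + 2gh/(1+k).
v = √(5.6² + 2×9.8×2.06/1.7) = √55.11 ≈ 7.42 m/s.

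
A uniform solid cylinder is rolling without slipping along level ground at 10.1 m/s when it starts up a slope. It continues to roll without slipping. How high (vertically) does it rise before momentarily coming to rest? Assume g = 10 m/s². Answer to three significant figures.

h ≈ 7.65 m

Here I = (1/2)MR², so the shape factor k = I/(MR²) = 0.5.
Pure rolling means v = ωR; then KE = ½Mv² + ½I(v/R)² = ½(1+k)Mv² = (3/4)Mv².
At the top the kinetic energy is zero, so (3/4)Mv₀² = Mgh.
Thus h = (1+k)v₀²/(2g) = 1.5 × 10.1² / (2 × 10) ≈ 7.65 m.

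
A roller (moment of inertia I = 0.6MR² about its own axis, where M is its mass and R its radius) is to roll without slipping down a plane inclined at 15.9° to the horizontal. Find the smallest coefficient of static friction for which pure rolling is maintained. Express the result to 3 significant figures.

μ_min ≈ 0.107

For this body I = 0.6MR², i.e. k = I/(MR²) = 0.6.
Translational: Mg sinθ − f = Ma. Rotational about the CM: fR = Iα = kMRa, so f = kMa.
These give a = g sinθ/(1+k) and the required friction f = kMg sinθ/(1+k).
With N = Mg cosθ, the no-slip condition f ≤ μN gives μ_min = f/N = k tanθ/(1+k).
μ_min = 0.6 × tan15.9° / 1.6 ≈ 0.107.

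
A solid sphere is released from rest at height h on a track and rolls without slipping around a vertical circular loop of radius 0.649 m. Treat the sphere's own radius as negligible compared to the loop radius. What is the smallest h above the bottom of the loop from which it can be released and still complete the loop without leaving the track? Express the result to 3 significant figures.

h_min ≈ 1.75 m

For this body I = (2/5)MR², i.e. k = I/(MR²) = 0.4.
At the top, contact is just lost when gravity alone supplies the centripetal force: Mg = Mv_top²/r, i.e. v_top² = gr.
With ω = v/R, the kinetic energy at speed v is ½(1+k)Mv² = (7/10)Mv².
Energy conservation from release (height h) to the top (height 2r): Mgh = Mg(2r) + (7/10)M·gr.
Thus h_min = 2r + (1+k)r/2 = r(2 + 1.4/2) = 0.649 × 2.7 ≈ 1.75 m.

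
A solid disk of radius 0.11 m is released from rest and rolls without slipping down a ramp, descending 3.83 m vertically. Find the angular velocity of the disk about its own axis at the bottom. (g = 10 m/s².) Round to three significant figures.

ω ≈ 65.0 rad/s

With I = (1/2)MR², the ratio k = I/(MR²) is 0.5.
Pure rolling means v = ωR; then KE = ½Mv² + ½I(v/R)² = ½(1+k)Mv² = (3/4)Mv².
Energy conservation Mgh = ½(1+k)Mv² gives v = √(2gh/(1+k)) = √(2 × 10 × 3.83 / 1.5) = 7.146 m/s.
The angular speed follows from ω = v/R = 7.146/0.11 ≈ 65.0 rad/s.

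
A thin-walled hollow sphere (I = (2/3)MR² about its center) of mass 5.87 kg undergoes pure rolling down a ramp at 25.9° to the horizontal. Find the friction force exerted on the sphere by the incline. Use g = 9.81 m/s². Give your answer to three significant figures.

Here I = (2/3)MR², so the shape factor k = I/(MR²) = 2/3.
Along the incline Mg sinθ − f = Ma, and torque about the center fR = Iα = kMR²(a/R) gives f = kMa.
Combining, a = g sinθ/(1+k) and f = kMa = kMg sinθ/(1+k).
f = (2/3) × 5.87 × 9.81 × sin25.9° / 1.667 ≈ 10.1 N.

f ≈ 10.1 N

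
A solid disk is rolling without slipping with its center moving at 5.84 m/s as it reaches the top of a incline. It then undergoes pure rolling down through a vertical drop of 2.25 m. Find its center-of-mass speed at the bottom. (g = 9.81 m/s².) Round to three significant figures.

v ≈ 7.97 m/s

Here I = (1/2)MR², so the shape factor k = I/(MR²) = 0.5.
Rolling without slipping gives ω = v/R, so the total kinetic energy is ½Mv² + ½Iω² = ½(1+k)Mv² = (3/4)Mv².
Energy conservation: (3/4)Mv₀² + Mgh = (3/4)Mv², so v² = v₀² + 2gh/(1+k).
v = √(5.84² + 2×9.81×2.25/1.5) = √63.54 ≈ 7.97 m/s.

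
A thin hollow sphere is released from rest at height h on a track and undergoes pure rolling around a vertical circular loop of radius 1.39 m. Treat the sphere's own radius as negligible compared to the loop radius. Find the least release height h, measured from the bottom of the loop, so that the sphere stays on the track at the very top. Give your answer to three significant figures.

For this body I = (2/3)MR², i.e. k = I/(MR²) = 2/3.
At the top, contact is just lost when gravity alone supplies the centripetal force: Mg = Mv_top²/r, i.e. v_top² = gr.
With ω = v/R, the kinetic energy at speed v is ½(1+k)Mv² = (5/6)Mv².
Energy conservation from release (height h) to the top (height 2r): Mgh = Mg(2r) + (5/6)M·gr.
Thus h_min = 2r + (1+k)r/2 = r(2 + 1.667/2) = 1.39 × 2.833 ≈ 3.94 m.

h_min ≈ 3.94 m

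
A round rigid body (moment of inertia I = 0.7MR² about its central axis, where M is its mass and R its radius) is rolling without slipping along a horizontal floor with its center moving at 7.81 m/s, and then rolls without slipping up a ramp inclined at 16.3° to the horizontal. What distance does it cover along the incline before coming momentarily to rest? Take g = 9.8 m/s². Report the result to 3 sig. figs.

d ≈ 18.8 m

Here I = 0.7MR², so the shape factor k = I/(MR²) = 0.7.
The rolling condition ω = v/R makes the rotational term ½I(v/R)² = ½kMv², so KE_total = ½(1+k)Mv² = (17/20)Mv².
Setting this equal to Mgh gives the vertical rise h = (1+k)v₀²/(2g) = 1.7×7.81²/(2×9.8) = 5.29 m.
Along the incline, d = h/sinθ = 5.29/sin16.3° ≈ 18.8 m.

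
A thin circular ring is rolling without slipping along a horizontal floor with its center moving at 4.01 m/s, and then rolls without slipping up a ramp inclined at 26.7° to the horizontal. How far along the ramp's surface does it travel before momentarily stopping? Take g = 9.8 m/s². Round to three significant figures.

With I = MR², the ratio k = I/(MR²) is 1.
Since it rolls without slipping, ω = v/R and KE = ½Mv² + ½Iω² = ½(1+k)Mv² = Mv².
Setting this equal to Mgh gives the vertical rise h = (1+k)v₀²/(2g) = 2×4.01²/(2×9.8) = 1.641 m.
Along the incline, d = h/sinθ = 1.641/sin26.7° ≈ 3.65 m.

d ≈ 3.65 m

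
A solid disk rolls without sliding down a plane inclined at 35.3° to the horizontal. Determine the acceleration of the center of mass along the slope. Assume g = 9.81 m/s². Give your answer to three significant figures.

a ≈ 3.78 m/s²

Here I = (1/2)MR², so the shape factor k = I/(MR²) = 0.5.
Newton's second law down the slope: Mg sinθ − f = Ma. The torque equation fR = Iα (with α = a/R) gives f = kMa.
Eliminating f: Mg sinθ = (1+k)Ma, so a = g sinθ/(1+k) = 9.81 × sin35.3° / 1.5 ≈ 3.78 m/s².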